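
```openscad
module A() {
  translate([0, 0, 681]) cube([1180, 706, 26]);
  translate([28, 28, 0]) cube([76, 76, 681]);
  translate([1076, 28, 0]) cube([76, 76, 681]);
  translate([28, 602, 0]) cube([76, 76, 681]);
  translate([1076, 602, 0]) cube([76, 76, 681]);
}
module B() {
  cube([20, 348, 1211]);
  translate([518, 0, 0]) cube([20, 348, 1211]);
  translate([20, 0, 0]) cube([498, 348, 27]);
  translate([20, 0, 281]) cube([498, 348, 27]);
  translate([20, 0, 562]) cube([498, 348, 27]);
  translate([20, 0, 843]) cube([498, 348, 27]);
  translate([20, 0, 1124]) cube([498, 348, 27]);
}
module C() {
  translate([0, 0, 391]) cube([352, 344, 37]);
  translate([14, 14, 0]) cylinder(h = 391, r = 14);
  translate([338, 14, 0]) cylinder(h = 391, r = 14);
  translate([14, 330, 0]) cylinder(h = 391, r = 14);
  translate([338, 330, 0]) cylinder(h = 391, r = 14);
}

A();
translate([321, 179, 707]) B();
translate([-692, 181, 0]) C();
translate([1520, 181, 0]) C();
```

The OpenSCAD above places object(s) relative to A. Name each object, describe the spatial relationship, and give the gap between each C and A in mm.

Each stool's nearest face is 340 mm from the table's bounding box.

A is a table. B is a bookshelf. C is a stool. The bookshelf is on top of the table, centred. Two stools sit around the table at the −x, +x sides. The gap between each stool and the table is 340 mm.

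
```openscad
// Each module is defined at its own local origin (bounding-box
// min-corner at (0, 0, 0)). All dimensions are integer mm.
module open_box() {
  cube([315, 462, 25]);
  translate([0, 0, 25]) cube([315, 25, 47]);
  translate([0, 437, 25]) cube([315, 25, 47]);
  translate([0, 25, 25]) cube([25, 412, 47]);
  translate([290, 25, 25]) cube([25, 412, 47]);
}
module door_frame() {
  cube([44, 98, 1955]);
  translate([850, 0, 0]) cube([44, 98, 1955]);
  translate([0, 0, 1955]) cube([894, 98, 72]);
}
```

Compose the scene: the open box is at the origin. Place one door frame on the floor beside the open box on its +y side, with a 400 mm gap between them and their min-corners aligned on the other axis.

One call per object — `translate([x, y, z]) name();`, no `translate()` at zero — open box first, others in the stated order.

open_box();
translate([0, 862, 0]) door_frame();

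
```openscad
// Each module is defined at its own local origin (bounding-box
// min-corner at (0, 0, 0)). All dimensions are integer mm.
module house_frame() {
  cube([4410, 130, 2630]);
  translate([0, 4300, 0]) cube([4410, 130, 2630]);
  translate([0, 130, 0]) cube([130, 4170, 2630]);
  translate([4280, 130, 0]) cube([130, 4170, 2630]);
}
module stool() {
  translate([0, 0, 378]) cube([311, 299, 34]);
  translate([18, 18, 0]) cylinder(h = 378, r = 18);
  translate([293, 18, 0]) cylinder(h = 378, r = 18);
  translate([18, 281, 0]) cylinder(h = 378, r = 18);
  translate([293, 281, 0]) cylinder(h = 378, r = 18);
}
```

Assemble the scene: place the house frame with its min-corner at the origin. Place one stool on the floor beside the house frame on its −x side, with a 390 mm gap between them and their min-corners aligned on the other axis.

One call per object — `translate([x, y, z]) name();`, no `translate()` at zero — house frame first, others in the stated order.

house_frame();
translate([-701, 0, 0]) stool();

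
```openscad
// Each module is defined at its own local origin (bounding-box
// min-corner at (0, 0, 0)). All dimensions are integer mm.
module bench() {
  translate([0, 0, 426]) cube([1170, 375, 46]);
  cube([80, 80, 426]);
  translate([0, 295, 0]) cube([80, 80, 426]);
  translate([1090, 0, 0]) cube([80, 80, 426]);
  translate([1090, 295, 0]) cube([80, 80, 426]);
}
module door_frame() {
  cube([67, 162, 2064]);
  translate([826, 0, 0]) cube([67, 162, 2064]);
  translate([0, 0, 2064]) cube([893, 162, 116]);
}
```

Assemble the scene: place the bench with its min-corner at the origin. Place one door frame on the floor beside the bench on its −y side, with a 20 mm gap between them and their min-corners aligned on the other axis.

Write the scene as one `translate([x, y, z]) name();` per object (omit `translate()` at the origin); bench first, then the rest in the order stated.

bench();
translate([0, -182, 0]) door_frame();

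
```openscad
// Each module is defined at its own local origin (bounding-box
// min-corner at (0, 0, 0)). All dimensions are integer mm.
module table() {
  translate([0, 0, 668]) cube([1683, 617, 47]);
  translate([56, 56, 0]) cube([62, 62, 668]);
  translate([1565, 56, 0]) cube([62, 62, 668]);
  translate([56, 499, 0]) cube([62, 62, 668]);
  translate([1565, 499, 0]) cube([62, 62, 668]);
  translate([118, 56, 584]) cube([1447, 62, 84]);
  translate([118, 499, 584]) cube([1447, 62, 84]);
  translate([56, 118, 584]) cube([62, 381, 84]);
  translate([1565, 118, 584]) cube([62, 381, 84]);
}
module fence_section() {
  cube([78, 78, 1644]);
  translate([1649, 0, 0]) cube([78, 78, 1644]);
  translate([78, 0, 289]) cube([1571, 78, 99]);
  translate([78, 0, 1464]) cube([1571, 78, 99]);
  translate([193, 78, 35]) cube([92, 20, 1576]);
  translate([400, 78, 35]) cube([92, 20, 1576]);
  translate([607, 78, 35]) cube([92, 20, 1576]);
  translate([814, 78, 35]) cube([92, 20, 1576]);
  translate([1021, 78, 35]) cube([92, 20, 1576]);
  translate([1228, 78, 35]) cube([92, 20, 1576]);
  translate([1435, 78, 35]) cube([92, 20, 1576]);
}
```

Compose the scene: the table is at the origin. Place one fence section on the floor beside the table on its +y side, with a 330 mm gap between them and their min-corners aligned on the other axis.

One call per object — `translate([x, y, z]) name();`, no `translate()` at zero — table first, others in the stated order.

table();
translate([0, 947, 0]) fence_section();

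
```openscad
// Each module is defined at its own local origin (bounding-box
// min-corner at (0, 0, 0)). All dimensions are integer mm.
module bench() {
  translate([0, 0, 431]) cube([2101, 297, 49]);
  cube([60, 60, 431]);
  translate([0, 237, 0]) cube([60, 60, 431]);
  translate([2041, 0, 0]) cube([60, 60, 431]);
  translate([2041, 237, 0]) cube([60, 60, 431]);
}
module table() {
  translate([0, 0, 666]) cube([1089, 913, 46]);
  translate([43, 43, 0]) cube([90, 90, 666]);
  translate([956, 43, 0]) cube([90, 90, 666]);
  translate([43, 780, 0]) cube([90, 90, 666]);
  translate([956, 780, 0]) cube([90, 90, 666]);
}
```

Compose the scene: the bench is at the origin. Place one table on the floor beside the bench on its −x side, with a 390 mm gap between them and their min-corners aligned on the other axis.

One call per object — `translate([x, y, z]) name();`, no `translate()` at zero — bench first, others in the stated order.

bench();
translate([-1479, 0, 0]) table();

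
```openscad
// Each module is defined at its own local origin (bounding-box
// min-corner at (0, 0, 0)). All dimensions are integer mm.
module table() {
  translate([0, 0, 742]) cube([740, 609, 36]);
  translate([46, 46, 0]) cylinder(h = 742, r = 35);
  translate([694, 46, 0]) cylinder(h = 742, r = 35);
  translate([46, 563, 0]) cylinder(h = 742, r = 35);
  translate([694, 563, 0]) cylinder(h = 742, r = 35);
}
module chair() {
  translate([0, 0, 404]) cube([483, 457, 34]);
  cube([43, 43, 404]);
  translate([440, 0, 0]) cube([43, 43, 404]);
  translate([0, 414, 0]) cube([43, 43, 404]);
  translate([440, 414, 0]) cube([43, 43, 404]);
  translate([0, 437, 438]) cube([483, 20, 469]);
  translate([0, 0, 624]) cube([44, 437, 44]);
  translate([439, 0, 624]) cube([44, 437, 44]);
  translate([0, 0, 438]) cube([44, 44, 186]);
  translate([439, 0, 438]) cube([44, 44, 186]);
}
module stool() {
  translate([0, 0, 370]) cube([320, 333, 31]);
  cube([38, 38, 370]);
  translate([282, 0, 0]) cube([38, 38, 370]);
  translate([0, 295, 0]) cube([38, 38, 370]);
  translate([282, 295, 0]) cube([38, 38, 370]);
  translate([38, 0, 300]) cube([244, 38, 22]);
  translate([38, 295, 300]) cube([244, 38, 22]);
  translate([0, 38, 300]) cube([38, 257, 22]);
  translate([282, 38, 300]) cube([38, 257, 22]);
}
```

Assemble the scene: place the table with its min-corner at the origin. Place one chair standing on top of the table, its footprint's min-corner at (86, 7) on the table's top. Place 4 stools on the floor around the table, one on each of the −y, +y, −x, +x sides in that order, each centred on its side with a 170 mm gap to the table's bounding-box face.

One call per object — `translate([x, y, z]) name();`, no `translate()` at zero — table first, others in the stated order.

table();
translate([86, 7, 778]) chair();
translate([210, -503, 0]) stool();
translate([210, 779, 0]) stool();
translate([-490, 138, 0]) stool();
translate([910, 138, 0]) stool();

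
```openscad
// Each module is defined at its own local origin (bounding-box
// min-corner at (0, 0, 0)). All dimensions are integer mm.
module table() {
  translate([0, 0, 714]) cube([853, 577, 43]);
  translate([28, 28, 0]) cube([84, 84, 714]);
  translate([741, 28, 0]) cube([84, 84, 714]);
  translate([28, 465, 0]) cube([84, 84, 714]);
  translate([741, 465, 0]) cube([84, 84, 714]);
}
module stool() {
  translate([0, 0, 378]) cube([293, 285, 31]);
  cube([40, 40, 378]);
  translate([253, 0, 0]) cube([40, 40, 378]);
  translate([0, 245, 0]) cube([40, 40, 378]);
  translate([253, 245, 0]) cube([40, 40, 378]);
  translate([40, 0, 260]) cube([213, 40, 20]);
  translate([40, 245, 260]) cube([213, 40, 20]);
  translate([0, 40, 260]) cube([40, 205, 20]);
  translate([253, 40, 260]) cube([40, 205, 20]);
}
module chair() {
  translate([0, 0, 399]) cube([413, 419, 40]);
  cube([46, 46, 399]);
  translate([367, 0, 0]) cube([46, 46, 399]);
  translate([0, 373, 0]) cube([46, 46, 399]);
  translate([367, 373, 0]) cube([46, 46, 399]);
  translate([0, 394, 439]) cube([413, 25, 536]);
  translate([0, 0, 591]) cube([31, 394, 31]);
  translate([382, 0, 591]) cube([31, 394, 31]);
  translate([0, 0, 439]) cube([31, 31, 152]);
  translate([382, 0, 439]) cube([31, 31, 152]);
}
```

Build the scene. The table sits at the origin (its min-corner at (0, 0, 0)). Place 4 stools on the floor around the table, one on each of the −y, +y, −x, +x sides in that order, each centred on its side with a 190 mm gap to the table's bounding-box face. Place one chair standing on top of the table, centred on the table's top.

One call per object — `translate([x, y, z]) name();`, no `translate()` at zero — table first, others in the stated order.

table();
translate([280, -475, 0]) stool();
translate([280, 767, 0]) stool();
translate([-483, 146, 0]) stool();
translate([1043, 146, 0]) stool();
translate([220, 79, 757]) chair();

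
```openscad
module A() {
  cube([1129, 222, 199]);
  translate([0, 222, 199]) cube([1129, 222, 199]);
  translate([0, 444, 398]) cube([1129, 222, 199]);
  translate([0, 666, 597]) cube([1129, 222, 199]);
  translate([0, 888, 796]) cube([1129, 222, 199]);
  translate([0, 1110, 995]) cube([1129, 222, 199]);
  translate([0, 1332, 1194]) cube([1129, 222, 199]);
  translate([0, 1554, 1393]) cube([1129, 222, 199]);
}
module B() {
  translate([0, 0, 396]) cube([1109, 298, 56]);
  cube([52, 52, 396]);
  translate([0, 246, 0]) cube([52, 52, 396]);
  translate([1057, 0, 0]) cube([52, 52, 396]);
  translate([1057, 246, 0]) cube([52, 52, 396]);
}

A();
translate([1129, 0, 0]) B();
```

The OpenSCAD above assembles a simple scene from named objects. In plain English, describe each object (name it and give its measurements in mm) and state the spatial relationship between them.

A is a straight staircase of 8 solid steps. Each step is 1129 mm wide (x), 222 mm deep (y, the going) and 199 mm tall (the rise). The first step rests on the floor; each subsequent step sits one going further in +y and one rise higher in +z, directly behind and above the previous step with no overlap.

B is a bench: a 1109×298 mm seat slab, 56 mm thick, top at z = 452 mm, on four 52×52 mm square legs flush with the seat corners and standing on z = 0.

The bench is against the staircase's +x side, with their −y faces flush.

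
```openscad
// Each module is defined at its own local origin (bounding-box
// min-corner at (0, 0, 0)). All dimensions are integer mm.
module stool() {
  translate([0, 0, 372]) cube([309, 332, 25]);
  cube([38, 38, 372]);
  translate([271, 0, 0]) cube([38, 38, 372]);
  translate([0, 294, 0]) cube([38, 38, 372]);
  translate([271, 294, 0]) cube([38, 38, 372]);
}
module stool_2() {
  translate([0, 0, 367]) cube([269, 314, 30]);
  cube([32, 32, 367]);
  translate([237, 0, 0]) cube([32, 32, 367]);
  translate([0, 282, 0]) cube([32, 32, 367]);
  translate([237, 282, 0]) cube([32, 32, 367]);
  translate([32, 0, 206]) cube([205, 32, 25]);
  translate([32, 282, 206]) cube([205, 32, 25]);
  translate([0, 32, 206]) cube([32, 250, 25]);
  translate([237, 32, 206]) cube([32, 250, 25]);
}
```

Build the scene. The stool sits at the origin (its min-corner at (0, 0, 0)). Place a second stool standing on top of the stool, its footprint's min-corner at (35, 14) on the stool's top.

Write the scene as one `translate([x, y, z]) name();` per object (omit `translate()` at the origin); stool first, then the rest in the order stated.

stool();
translate([35, 14, 397]) stool_2();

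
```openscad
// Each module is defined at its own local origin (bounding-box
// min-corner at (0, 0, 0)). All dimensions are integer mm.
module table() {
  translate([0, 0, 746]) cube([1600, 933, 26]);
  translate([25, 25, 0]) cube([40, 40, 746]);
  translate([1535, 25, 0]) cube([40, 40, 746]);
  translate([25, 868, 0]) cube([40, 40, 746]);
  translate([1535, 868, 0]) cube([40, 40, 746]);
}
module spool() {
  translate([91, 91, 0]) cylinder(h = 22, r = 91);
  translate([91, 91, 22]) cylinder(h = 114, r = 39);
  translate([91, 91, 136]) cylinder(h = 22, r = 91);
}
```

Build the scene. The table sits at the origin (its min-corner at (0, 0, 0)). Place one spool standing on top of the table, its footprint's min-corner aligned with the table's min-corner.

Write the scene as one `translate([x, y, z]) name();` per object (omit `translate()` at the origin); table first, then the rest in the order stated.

table();
translate([0, 0, 772]) spool();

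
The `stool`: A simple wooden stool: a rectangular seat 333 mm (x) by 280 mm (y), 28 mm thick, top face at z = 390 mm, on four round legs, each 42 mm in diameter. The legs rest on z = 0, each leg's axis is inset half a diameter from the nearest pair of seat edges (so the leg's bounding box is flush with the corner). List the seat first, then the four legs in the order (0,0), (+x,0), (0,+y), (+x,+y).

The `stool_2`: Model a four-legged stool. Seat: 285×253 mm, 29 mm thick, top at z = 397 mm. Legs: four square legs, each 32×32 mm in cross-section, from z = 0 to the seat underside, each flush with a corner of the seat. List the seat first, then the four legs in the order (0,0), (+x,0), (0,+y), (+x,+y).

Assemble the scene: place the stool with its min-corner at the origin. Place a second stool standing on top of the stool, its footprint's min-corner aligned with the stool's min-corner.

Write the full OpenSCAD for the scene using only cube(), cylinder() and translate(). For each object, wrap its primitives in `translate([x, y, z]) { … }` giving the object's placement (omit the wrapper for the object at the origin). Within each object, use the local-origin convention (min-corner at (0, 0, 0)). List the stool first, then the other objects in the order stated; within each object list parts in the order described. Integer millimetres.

translate([0, 0, 362]) cube([333, 280, 28]);
translate([21, 21, 0]) cylinder(h = 362, r = 21);
translate([312, 21, 0]) cylinder(h = 362, r = 21);
translate([21, 259, 0]) cylinder(h = 362, r = 21);
translate([312, 259, 0]) cylinder(h = 362, r = 21);
translate([0, 0, 390]) {
  translate([0, 0, 368]) cube([285, 253, 29]);
  cube([32, 32, 368]);
  translate([253, 0, 0]) cube([32, 32, 368]);
  translate([0, 221, 0]) cube([32, 32, 368]);
  translate([253, 221, 0]) cube([32, 32, 368]);
}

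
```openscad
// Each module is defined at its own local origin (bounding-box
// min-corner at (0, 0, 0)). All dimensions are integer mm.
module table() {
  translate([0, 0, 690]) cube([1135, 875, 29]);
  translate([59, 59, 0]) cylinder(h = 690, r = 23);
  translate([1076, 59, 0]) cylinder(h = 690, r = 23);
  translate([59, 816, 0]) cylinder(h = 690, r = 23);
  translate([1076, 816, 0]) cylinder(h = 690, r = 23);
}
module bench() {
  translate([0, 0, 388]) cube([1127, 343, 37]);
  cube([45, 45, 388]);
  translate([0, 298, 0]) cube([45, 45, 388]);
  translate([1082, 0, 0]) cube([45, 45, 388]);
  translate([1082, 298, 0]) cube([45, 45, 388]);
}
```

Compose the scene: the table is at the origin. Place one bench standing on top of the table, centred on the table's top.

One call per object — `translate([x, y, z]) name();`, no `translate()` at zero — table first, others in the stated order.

table();
translate([4, 266, 719]) bench();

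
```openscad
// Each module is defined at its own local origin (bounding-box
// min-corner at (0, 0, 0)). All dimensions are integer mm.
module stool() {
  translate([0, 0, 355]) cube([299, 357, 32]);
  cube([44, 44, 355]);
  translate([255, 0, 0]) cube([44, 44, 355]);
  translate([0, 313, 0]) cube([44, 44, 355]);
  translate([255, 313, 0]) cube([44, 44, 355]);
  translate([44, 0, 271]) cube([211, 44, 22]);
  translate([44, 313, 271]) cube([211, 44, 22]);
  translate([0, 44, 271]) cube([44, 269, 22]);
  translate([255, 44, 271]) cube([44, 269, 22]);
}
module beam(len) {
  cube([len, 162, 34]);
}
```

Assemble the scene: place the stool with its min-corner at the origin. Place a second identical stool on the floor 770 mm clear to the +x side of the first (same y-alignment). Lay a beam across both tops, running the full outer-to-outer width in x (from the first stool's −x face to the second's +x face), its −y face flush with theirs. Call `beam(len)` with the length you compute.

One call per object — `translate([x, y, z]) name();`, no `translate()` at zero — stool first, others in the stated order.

stool();
translate([1069, 0, 0]) stool();
translate([0, 0, 387]) beam(1368);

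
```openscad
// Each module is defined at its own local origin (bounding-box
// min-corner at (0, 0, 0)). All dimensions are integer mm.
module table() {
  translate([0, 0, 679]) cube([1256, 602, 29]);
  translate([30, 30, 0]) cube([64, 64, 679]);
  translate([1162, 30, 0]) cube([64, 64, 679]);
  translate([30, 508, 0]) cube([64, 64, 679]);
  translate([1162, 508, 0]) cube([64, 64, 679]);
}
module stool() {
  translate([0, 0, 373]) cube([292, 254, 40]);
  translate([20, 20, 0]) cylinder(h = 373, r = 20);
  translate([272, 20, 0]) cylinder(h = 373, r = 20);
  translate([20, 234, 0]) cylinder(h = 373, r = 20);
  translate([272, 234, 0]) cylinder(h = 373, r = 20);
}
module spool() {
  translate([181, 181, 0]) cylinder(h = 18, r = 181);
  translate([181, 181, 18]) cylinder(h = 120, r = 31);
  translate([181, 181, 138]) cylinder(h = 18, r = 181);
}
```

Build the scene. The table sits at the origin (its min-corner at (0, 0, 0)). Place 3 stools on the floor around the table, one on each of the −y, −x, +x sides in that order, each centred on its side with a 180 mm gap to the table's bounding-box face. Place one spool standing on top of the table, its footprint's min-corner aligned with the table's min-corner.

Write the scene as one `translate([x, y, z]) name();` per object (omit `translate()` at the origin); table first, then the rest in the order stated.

table();
translate([482, -434, 0]) stool();
translate([-472, 174, 0]) stool();
translate([1436, 174, 0]) stool();
translate([0, 0, 708]) spool();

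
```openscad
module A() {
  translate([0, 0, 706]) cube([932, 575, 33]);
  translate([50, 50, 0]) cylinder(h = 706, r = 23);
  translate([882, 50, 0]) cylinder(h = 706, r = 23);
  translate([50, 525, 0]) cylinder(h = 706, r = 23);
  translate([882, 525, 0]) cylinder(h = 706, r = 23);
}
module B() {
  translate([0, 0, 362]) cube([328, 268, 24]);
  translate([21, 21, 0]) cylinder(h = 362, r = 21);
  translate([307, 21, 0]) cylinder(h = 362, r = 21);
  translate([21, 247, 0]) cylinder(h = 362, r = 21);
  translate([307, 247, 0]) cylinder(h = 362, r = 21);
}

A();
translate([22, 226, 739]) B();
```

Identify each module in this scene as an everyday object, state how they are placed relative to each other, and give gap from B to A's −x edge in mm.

The stool's min-x is at 22; the table's min-x is 0; gap = 22 mm.

A is a table. B is a stool. The stool is on top of the table. The gap from the stool to the table's −x edge is 22 mm.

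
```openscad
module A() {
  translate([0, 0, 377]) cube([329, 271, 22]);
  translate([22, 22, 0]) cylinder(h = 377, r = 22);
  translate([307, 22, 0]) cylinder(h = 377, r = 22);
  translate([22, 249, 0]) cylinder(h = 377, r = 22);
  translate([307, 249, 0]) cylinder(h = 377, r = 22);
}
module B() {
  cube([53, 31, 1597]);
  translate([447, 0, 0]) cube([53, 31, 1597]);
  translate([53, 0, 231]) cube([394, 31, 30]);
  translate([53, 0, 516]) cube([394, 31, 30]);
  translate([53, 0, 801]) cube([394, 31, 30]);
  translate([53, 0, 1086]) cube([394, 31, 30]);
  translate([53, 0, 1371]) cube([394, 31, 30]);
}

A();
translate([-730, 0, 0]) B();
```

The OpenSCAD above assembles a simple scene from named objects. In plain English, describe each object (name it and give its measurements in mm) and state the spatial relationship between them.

A is a four-legged stool. The seat is a 329×271×22 mm slab whose top surface is at z = 399 mm; four round legs, each 44 mm in diameter, run from the floor (z = 0) to the underside of the seat, each leg's axis is inset half a diameter from the nearest pair of seat edges (so the leg's bounding box is flush with the corner).

B is a wooden ladder with two side rails of 53×31 mm section and 1597 mm height, set 500 mm apart overall. Between them run 5 rectangular rungs (31 mm deep, 30 mm thick), front faces flush with the rails' −y face. The bottom of the first rung is 231 mm above the floor and each subsequent rung is 285 mm higher than the one below.

The ladder is on the floor beside the stool on its −x side.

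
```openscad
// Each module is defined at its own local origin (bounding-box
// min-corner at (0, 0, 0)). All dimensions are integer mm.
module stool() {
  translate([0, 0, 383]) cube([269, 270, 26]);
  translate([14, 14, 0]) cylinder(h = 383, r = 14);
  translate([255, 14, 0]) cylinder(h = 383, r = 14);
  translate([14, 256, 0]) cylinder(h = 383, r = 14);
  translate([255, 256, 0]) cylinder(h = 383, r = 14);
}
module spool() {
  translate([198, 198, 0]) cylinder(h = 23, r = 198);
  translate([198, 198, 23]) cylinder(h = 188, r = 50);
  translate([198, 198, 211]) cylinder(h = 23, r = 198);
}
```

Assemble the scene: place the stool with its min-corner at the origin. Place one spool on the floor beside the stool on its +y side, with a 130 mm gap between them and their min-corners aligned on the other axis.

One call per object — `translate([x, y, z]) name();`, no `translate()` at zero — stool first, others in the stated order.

stool();
translate([0, 400, 0]) spool();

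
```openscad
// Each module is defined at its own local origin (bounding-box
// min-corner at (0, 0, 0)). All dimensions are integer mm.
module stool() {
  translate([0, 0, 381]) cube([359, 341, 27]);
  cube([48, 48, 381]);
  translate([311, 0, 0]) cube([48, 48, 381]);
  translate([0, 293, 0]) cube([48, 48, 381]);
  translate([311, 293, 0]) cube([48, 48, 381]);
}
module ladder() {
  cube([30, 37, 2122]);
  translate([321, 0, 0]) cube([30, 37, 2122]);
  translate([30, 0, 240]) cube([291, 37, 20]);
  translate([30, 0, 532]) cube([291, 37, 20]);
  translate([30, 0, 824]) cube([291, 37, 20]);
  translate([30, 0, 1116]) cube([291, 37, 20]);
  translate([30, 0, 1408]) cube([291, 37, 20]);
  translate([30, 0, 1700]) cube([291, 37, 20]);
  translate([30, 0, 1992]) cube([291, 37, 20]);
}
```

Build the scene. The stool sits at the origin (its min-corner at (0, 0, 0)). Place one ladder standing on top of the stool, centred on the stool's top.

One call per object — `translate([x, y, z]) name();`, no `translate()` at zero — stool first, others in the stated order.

stool();
translate([4, 152, 408]) ladder();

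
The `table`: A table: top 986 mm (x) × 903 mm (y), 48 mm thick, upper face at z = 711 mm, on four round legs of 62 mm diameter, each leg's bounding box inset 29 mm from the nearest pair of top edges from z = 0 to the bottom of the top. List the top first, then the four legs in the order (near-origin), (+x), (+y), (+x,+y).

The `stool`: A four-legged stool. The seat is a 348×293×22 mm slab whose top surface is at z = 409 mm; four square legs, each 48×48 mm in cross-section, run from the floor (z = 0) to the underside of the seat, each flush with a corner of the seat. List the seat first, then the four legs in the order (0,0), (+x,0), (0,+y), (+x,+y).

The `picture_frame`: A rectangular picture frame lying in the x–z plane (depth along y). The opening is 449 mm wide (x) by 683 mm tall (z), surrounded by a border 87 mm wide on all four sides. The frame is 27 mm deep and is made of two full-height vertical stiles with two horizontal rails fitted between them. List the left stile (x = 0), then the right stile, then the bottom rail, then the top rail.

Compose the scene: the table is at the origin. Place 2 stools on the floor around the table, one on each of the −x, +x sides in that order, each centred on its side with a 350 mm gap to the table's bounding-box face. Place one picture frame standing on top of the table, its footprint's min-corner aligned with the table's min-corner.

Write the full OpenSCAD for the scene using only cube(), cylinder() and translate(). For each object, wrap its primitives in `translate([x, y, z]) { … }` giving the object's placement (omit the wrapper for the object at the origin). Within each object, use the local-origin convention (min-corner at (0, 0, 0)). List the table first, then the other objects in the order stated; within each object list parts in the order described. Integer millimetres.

translate([0, 0, 663]) cube([986, 903, 48]);
translate([60, 60, 0]) cylinder(h = 663, r = 31);
translate([926, 60, 0]) cylinder(h = 663, r = 31);
translate([60, 843, 0]) cylinder(h = 663, r = 31);
translate([926, 843, 0]) cylinder(h = 663, r = 31);
translate([-698, 305, 0]) {
  translate([0, 0, 387]) cube([348, 293, 22]);
  cube([48, 48, 387]);
  translate([300, 0, 0]) cube([48, 48, 387]);
  translate([0, 245, 0]) cube([48, 48, 387]);
  translate([300, 245, 0]) cube([48, 48, 387]);
}
translate([1336, 305, 0]) {
  translate([0, 0, 387]) cube([348, 293, 22]);
  cube([48, 48, 387]);
  translate([300, 0, 0]) cube([48, 48, 387]);
  translate([0, 245, 0]) cube([48, 48, 387]);
  translate([300, 245, 0]) cube([48, 48, 387]);
}
translate([0, 0, 711]) {
  cube([87, 27, 857]);
  translate([536, 0, 0]) cube([87, 27, 857]);
  translate([87, 0, 0]) cube([449, 27, 87]);
  translate([87, 0, 770]) cube([449, 27, 87]);
}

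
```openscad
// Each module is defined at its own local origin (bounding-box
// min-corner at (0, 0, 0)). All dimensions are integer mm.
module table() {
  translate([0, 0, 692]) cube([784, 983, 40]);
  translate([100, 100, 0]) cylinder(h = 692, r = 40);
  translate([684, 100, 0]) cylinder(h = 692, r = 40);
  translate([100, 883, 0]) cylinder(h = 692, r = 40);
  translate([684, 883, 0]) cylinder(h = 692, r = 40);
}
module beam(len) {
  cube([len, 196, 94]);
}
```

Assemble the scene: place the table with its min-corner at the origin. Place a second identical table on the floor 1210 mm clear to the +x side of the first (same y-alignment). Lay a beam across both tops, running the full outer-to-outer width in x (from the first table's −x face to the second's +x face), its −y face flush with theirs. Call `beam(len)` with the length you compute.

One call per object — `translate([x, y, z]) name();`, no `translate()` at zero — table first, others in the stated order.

table();
translate([1994, 0, 0]) table();
translate([0, 0, 732]) beam(2778);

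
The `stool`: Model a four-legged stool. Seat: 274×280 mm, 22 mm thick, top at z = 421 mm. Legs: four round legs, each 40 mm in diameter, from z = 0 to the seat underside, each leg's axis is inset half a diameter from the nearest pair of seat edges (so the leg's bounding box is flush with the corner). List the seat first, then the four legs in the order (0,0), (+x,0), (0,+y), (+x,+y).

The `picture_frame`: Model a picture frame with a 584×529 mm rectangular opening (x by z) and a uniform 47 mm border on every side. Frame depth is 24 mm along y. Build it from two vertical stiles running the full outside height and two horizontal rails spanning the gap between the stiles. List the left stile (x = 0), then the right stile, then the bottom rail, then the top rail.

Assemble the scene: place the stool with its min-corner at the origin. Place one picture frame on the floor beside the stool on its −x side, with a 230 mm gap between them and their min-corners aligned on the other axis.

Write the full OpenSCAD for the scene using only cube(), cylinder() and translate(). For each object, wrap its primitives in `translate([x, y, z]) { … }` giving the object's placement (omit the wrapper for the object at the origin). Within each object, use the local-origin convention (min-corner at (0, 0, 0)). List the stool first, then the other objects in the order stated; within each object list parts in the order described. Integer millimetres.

translate([0, 0, 399]) cube([274, 280, 22]);
translate([20, 20, 0]) cylinder(h = 399, r = 20);
translate([254, 20, 0]) cylinder(h = 399, r = 20);
translate([20, 260, 0]) cylinder(h = 399, r = 20);
translate([254, 260, 0]) cylinder(h = 399, r = 20);
translate([-908, 0, 0]) {
  cube([47, 24, 623]);
  translate([631, 0, 0]) cube([47, 24, 623]);
  translate([47, 0, 0]) cube([584, 24, 47]);
  translate([47, 0, 576]) cube([584, 24, 47]);
}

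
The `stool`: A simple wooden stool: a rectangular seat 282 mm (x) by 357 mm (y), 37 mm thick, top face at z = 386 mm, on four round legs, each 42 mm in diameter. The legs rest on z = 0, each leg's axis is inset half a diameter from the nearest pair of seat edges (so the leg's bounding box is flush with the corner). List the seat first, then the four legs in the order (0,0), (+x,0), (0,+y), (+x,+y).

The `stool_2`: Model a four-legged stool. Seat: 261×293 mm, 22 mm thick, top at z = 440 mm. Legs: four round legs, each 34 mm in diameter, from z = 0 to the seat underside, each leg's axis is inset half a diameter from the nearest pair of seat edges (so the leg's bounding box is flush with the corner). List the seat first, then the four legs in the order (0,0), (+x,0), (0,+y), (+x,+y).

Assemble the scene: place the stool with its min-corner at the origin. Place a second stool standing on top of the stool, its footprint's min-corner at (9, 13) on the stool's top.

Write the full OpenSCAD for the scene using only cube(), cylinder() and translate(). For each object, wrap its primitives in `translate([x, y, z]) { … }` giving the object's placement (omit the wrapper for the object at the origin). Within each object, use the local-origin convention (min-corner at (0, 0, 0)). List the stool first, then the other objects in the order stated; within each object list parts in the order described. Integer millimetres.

translate([0, 0, 349]) cube([282, 357, 37]);
translate([21, 21, 0]) cylinder(h = 349, r = 21);
translate([261, 21, 0]) cylinder(h = 349, r = 21);
translate([21, 336, 0]) cylinder(h = 349, r = 21);
translate([261, 336, 0]) cylinder(h = 349, r = 21);
translate([9, 13, 386]) {
  translate([0, 0, 418]) cube([261, 293, 22]);
  translate([17, 17, 0]) cylinder(h = 418, r = 17);
  translate([244, 17, 0]) cylinder(h = 418, r = 17);
  translate([17, 276, 0]) cylinder(h = 418, r = 17);
  translate([244, 276, 0]) cylinder(h = 418, r = 17);
}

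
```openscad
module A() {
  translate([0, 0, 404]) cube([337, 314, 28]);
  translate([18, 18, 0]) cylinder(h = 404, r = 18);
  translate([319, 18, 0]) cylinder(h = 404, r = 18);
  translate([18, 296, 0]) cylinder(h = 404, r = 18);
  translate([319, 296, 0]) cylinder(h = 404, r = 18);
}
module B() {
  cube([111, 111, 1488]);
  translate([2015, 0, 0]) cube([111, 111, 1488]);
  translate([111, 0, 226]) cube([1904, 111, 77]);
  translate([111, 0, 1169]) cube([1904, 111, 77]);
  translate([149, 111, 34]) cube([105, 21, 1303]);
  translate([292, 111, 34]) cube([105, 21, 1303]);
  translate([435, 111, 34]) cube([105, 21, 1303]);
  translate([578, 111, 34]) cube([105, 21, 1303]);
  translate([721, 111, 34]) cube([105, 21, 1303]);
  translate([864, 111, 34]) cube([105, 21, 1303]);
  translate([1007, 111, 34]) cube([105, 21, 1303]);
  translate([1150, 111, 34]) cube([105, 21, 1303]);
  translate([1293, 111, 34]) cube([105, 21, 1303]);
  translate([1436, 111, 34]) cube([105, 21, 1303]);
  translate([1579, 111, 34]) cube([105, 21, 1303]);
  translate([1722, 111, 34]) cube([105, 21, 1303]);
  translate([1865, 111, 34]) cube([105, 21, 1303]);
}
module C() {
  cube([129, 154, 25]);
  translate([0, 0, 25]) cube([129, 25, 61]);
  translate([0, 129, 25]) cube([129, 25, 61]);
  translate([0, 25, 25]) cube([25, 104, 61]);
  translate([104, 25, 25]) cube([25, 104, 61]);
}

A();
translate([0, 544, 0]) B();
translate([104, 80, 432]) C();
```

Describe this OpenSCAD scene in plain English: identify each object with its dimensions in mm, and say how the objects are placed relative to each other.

A is a four-legged stool. The seat is a 337×314×28 mm slab whose top surface is at z = 432 mm; four round legs, each 36 mm in diameter, run from the floor (z = 0) to the underside of the seat, each leg's axis is inset half a diameter from the nearest pair of seat edges (so the leg's bounding box is flush with the corner).

B is a fence section. Two 111×111 mm posts, 1488 mm tall, stand on the floor with a clear span of 1904 mm between their inner faces. Two horizontal rails of 111×77 mm section span the gap between the posts with their undersides at z = 226 mm and z = 1169 mm, flush with the posts' −y face. 13 pickets, each 105 mm wide, 21 mm thick and 1303 mm tall, are fixed to the +y face of the rails with their bottoms at z = 34 mm, evenly spaced across the span with equal gaps (rounded down to the nearest mm) at the −x end and between each pair — any rounding remainder accumulates at the +x end.

C is an open-topped rectangular box: outside dimensions 129×154×86 mm, with a uniform wall and base thickness of 25 mm. The base is a full 129×154 slab on the floor; four walls sit on top of the base. The front and back walls (the −y and +y sides) span the full width; the two side walls fit between them.

The fence section is on the floor beside the stool on its +y side. The open box is on top of the stool, centred.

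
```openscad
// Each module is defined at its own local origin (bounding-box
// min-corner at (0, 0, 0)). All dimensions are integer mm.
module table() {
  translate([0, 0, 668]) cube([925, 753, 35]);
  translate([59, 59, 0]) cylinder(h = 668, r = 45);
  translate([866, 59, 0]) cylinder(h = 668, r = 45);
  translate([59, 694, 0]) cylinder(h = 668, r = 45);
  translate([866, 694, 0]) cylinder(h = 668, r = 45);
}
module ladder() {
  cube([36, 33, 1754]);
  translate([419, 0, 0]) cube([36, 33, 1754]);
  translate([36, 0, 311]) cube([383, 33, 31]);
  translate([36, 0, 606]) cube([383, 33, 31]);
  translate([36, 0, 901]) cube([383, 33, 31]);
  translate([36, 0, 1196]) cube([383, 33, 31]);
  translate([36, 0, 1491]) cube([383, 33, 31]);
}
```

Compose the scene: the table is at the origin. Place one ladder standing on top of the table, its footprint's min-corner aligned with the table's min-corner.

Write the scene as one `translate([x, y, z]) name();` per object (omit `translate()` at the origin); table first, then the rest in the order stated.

table();
translate([0, 0, 703]) ladder();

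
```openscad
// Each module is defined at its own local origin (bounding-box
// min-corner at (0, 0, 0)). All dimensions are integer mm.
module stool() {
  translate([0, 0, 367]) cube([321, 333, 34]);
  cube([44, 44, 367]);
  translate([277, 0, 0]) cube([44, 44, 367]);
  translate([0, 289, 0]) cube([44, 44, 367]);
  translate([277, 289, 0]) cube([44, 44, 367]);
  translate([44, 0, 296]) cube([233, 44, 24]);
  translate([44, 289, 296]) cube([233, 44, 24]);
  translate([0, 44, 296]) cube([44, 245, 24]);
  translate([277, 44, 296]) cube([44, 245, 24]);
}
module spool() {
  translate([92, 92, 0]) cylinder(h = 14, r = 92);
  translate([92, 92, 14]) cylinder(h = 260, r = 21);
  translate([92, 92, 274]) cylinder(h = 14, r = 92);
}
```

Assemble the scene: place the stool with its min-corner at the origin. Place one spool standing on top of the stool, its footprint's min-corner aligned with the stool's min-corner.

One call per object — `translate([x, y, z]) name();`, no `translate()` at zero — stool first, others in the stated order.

stool();
translate([0, 0, 401]) spool();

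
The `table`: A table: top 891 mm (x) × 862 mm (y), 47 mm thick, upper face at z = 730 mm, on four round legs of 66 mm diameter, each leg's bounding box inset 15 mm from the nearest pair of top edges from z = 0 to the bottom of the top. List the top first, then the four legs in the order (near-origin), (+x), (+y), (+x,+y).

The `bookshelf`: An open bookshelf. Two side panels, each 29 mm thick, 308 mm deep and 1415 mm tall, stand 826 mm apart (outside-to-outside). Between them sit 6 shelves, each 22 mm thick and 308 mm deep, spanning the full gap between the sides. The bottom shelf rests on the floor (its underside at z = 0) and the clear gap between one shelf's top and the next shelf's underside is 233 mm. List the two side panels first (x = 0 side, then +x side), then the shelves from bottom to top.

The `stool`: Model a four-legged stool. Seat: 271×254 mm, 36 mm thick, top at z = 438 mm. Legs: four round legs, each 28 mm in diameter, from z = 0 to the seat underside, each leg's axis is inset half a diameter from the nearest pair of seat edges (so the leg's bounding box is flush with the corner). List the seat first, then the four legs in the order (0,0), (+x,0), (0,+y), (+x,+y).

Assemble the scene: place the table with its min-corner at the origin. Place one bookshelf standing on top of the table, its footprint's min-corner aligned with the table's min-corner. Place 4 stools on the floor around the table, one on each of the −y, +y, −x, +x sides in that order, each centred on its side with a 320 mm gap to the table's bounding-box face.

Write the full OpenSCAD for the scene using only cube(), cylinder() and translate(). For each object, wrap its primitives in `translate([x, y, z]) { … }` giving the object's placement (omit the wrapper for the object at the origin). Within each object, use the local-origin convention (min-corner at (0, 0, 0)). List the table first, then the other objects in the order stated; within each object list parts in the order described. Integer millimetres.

translate([0, 0, 683]) cube([891, 862, 47]);
translate([48, 48, 0]) cylinder(h = 683, r = 33);
translate([843, 48, 0]) cylinder(h = 683, r = 33);
translate([48, 814, 0]) cylinder(h = 683, r = 33);
translate([843, 814, 0]) cylinder(h = 683, r = 33);
translate([0, 0, 730]) {
  cube([29, 308, 1415]);
  translate([797, 0, 0]) cube([29, 308, 1415]);
  translate([29, 0, 0]) cube([768, 308, 22]);
  translate([29, 0, 255]) cube([768, 308, 22]);
  translate([29, 0, 510]) cube([768, 308, 22]);
  translate([29, 0, 765]) cube([768, 308, 22]);
  translate([29, 0, 1020]) cube([768, 308, 22]);
  translate([29, 0, 1275]) cube([768, 308, 22]);
}
translate([310, -574, 0]) {
  translate([0, 0, 402]) cube([271, 254, 36]);
  translate([14, 14, 0]) cylinder(h = 402, r = 14);
  translate([257, 14, 0]) cylinder(h = 402, r = 14);
  translate([14, 240, 0]) cylinder(h = 402, r = 14);
  translate([257, 240, 0]) cylinder(h = 402, r = 14);
}
translate([310, 1182, 0]) {
  translate([0, 0, 402]) cube([271, 254, 36]);
  translate([14, 14, 0]) cylinder(h = 402, r = 14);
  translate([257, 14, 0]) cylinder(h = 402, r = 14);
  translate([14, 240, 0]) cylinder(h = 402, r = 14);
  translate([257, 240, 0]) cylinder(h = 402, r = 14);
}
translate([-591, 304, 0]) {
  translate([0, 0, 402]) cube([271, 254, 36]);
  translate([14, 14, 0]) cylinder(h = 402, r = 14);
  translate([257, 14, 0]) cylinder(h = 402, r = 14);
  translate([14, 240, 0]) cylinder(h = 402, r = 14);
  translate([257, 240, 0]) cylinder(h = 402, r = 14);
}
translate([1211, 304, 0]) {
  translate([0, 0, 402]) cube([271, 254, 36]);
  translate([14, 14, 0]) cylinder(h = 402, r = 14);
  translate([257, 14, 0]) cylinder(h = 402, r = 14);
  translate([14, 240, 0]) cylinder(h = 402, r = 14);
  translate([257, 240, 0]) cylinder(h = 402, r = 14);
}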